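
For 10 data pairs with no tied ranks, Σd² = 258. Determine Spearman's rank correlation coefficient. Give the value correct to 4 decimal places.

ρ = 1 − 6Σd² / [n(n²−1)] = 1 − 6×258 / (10×99)
  = 1 − 1548/990 = 1 − 1.56364 ≈ -0.5636

-0.5636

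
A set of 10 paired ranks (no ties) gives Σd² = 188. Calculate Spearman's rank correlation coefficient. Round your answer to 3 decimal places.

ρ = 1 − 6Σd² / [n(n²−1)] = 1 − 6×188 / (10×99)
  = 1 − 1128/990 = 1 − 1.1394 ≈ -0.139

-0.139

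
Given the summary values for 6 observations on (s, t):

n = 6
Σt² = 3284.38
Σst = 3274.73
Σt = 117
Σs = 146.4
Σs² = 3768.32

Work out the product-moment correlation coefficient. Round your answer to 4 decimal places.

0.9468

r = (nΣst − ΣsΣt) / √[(nΣs² − (Σs)²)(nΣt² − (Σt)²)]
Numerator: 6×3274.73 − 146.4×117 = 2519.58
Denominator: √[(22609.92 − 21432.96)(19706.28 − 13689)] = √[1176.96 × 6017.28] = 2661.2211
r = 2519.58 / 2661.2211 ≈ 0.9468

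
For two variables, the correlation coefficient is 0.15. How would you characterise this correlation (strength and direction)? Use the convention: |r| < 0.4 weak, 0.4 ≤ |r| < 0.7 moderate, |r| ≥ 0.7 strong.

weak positive

r = 0.15 > 0 so the relationship is positive.
|r| = 0.15, which falls in the weak range.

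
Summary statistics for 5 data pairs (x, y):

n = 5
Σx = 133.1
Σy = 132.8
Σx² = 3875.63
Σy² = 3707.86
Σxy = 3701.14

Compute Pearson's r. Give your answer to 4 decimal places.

r = (nΣxy − ΣxΣy) / √[(nΣx² − (Σx)²)(nΣy² − (Σy)²)]
Numerator: 5×3701.14 − 133.1×132.8 = 830.02
Denominator: √[(19378.15 − 17715.61)(18539.3 − 17635.84)] = √[1662.54 × 903.46] = 1225.5768
r = 830.02 / 1225.5768 ≈ 0.6772

0.6772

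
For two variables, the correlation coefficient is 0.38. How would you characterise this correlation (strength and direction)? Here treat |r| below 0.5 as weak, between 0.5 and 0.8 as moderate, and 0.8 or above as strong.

r = 0.38 > 0 so the relationship is positive.
|r| = 0.38, which falls in the weak range.

weak positive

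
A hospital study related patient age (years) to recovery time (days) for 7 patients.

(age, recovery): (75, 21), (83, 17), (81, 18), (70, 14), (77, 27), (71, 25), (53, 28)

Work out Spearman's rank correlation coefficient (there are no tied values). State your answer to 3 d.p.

-0.357

Rank age: 4, 7, 6, 2, 5, 3, 1
Rank recovery: 4, 2, 3, 1, 6, 5, 7
d = rank(age) − rank(recovery): 0, 5, 3, 1, -1, -2, -6; Σd² = 76
ρ = 1 − 6Σd² / [n(n²−1)] = 1 − 6×76 / (7×48) = 1 − 456/336 ≈ -0.357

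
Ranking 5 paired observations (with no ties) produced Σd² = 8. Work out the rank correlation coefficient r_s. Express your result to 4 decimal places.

ρ = 1 − 6Σd² / [n(n²−1)] = 1 − 6×8 / (5×24)
  = 1 − 48/120 = 1 − 0.40000 ≈ 0.6000

0.6000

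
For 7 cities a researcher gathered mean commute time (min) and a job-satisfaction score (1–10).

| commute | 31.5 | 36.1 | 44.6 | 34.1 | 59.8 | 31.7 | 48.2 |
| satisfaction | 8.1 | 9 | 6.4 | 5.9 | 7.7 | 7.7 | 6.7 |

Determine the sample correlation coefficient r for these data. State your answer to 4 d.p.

-0.1465

n = 7, Σx = 286, Σy = 51.5, Σx² = 12351.6, Σy² = 385.85, Σxy = 2094.17
nΣxy − ΣxΣy = 14659.19 − 14729 = -69.81
nΣx² − (Σx)² = 86461.2 − 81796 = 4665.2; nΣy² − (Σy)² = 2700.95 − 2652.25 = 48.7
r = -69.81 / √(4665.2 × 48.7) = -69.81 / 476.6500 ≈ -0.1465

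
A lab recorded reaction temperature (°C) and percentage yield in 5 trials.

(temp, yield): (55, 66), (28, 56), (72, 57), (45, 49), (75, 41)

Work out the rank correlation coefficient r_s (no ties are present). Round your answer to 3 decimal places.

Rank temp: 3, 1, 4, 2, 5
Rank yield: 5, 3, 4, 2, 1
d = rank(temp) − rank(yield): -2, -2, 0, 0, 4; Σd² = 24
ρ = 1 − 6Σd² / [n(n²−1)] = 1 − 6×24 / (5×24) = 1 − 144/120 ≈ -0.200

-0.200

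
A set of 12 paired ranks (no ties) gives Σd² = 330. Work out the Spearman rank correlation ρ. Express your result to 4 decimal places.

ρ = 1 − 6Σd² / [n(n²−1)] = 1 − 6×330 / (12×143)
  = 1 − 1980/1716 = 1 − 1.15385 ≈ -0.1538

-0.1538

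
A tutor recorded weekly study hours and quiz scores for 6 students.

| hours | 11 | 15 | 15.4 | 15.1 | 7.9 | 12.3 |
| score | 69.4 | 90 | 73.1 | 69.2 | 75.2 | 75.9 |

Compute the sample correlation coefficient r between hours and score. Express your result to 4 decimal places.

n = 6, Σx = 76.7, Σy = 452.8, Σx² = 1024.87, Σy² = 34464.46, Σxy = 5811.71
nΣxy − ΣxΣy = 34870.26 − 34729.76 = 140.5
nΣx² − (Σx)² = 6149.22 − 5882.89 = 266.33; nΣy² − (Σy)² = 206786.76 − 205027.84 = 1758.92
r = 140.5 / √(266.33 × 1758.92) = 140.5 / 684.4364 ≈ 0.2053

0.2053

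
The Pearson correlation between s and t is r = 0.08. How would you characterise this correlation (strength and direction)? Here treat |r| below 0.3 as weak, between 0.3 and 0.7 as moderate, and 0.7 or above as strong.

weak positive

r = 0.08 > 0 so the relationship is positive.
|r| = 0.08, which falls in the weak range.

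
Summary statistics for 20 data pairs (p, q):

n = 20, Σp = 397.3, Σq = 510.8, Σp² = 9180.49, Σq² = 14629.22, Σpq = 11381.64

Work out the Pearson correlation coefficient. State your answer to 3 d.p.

0.864

r = (nΣpq − ΣpΣq) / √[(nΣp² − (Σp)²)(nΣq² − (Σq)²)]
Numerator: 20×11381.64 − 397.3×510.8 = 24691.96
Denominator: √[(183609.8 − 157847.29)(292584.4 − 260916.64)] = √[25762.51 × 31667.76] = 28562.9302
r = 24691.96 / 28562.9302 ≈ 0.864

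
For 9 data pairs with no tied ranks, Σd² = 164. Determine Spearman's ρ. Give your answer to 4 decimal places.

-0.3667

ρ = 1 − 6Σd² / [n(n²−1)] = 1 − 6×164 / (9×80)
  = 1 − 984/720 = 1 − 1.36667 ≈ -0.3667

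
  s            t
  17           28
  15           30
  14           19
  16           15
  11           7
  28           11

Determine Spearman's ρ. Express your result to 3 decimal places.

0.143

Rank s: 5, 3, 2, 4, 1, 6
Rank t: 5, 6, 4, 3, 1, 2
d = rank(s) − rank(t): 0, -3, -2, 1, 0, 4; Σd² = 30
ρ = 1 − 6Σd² / [n(n²−1)] = 1 − 6×30 / (6×35) = 1 − 180/210 ≈ 0.143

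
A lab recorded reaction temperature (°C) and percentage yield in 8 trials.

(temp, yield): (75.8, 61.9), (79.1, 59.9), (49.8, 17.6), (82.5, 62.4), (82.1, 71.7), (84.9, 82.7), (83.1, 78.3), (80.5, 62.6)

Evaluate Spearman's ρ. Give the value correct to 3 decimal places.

0.905

Rank temp: 2, 3, 1, 6, 5, 8, 7, 4
Rank yield: 3, 2, 1, 4, 6, 8, 7, 5
d = rank(temp) − rank(yield): -1, 1, 0, 2, -1, 0, 0, -1; Σd² = 8
ρ = 1 − 6Σd² / [n(n²−1)] = 1 − 6×8 / (8×63) = 1 − 48/504 ≈ 0.905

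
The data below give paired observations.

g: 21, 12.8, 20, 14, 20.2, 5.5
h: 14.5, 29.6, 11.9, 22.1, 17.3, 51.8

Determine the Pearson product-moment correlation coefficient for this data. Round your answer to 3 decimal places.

-0.963

n = 6, Σg = 93.5, Σh = 147.2, Σg² = 1639.13, Σh² = 4698.96, Σgh = 1865.14
nΣgh − ΣgΣh = 11190.84 − 13763.2 = -2572.36
nΣg² − (Σg)² = 9834.78 − 8742.25 = 1092.53; nΣh² − (Σh)² = 28193.76 − 21667.84 = 6525.92
r = -2572.36 / √(1092.53 × 6525.92) = -2572.36 / 2670.1617 ≈ -0.963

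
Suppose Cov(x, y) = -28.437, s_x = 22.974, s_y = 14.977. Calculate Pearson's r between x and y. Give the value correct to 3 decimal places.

-0.083

r = Cov(x,y) / (s_x · s_y) = -28.437 / (22.974 × 14.977)
  = -28.437 / 344.0816 ≈ -0.083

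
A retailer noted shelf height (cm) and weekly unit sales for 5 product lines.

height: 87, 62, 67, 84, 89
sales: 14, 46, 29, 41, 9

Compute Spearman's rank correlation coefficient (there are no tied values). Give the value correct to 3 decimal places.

Rank height: 4, 1, 2, 3, 5
Rank sales: 2, 5, 3, 4, 1
d = rank(height) − rank(sales): 2, -4, -1, -1, 4; Σd² = 38
ρ = 1 − 6Σd² / [n(n²−1)] = 1 − 6×38 / (5×24) = 1 − 228/120 ≈ -0.900

-0.900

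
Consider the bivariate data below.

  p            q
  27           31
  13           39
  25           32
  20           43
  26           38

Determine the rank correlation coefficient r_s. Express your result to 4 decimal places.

-0.8000

Rank p: 5, 1, 3, 2, 4
Rank q: 1, 4, 2, 5, 3
d = rank(p) − rank(q): 4, -3, 1, -3, 1; Σd² = 36
ρ = 1 − 6Σd² / [n(n²−1)] = 1 − 6×36 / (5×24) = 1 − 216/120 ≈ -0.8000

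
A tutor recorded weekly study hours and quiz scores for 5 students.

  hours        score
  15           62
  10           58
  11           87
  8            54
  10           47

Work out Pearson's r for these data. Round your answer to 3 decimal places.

n = 5, Σx = 54, Σy = 308, Σx² = 610, Σy² = 19902, Σxy = 3369
nΣxy − ΣxΣy = 16845 − 16632 = 213
nΣx² − (Σx)² = 3050 − 2916 = 134; nΣy² − (Σy)² = 99510 − 94864 = 4646
r = 213 / √(134 × 4646) = 213 / 789.0272 ≈ 0.270

0.270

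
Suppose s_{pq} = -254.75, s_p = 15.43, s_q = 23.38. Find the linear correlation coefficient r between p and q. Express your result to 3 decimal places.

r = Cov(p,q) / (s_p · s_q) = -254.75 / (15.43 × 23.38)
  = -254.75 / 360.7534 ≈ -0.706

-0.706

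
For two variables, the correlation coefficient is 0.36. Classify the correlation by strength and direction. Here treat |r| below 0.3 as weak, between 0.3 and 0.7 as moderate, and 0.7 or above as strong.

moderate positive

r = 0.36 > 0 so the relationship is positive.
|r| = 0.36, which falls in the moderate range.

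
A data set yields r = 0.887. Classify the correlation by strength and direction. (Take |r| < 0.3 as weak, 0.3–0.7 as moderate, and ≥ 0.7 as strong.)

strong positive

r = 0.887 > 0 so the relationship is positive.
|r| = 0.887, which falls in the strong range.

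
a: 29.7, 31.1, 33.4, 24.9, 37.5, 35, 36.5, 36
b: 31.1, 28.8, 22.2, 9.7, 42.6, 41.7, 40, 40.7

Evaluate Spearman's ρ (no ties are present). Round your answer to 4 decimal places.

Rank a: 2, 3, 4, 1, 8, 5, 7, 6
Rank b: 4, 3, 2, 1, 8, 7, 5, 6
d = rank(a) − rank(b): -2, 0, 2, 0, 0, -2, 2, 0; Σd² = 16
ρ = 1 − 6Σd² / [n(n²−1)] = 1 − 6×16 / (8×63) = 1 − 96/504 ≈ 0.8095

0.8095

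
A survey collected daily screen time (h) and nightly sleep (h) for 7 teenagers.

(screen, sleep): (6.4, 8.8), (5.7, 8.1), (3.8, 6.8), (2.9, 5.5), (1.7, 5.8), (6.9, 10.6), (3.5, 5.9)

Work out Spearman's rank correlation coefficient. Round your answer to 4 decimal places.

Rank screen: 6, 5, 4, 2, 1, 7, 3
Rank sleep: 6, 5, 4, 1, 2, 7, 3
d = rank(screen) − rank(sleep): 0, 0, 0, 1, -1, 0, 0; Σd² = 2
ρ = 1 − 6Σd² / [n(n²−1)] = 1 − 6×2 / (7×48) = 1 − 12/336 ≈ 0.9643

0.9643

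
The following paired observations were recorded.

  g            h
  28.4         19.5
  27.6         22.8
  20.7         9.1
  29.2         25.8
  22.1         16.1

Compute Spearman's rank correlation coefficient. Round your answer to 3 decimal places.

0.900

Rank g: 4, 3, 1, 5, 2
Rank h: 3, 4, 1, 5, 2
d = rank(g) − rank(h): 1, -1, 0, 0, 0; Σd² = 2
ρ = 1 − 6Σd² / [n(n²−1)] = 1 − 6×2 / (5×24) = 1 − 12/120 ≈ 0.900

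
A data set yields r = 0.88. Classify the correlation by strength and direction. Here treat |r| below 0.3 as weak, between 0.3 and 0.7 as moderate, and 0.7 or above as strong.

r = 0.88 > 0 so the relationship is positive.
|r| = 0.88, which falls in the strong range.

strong positive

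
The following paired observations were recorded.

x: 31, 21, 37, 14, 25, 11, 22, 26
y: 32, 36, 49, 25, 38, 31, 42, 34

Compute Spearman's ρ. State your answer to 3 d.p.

0.571

Rank x: 7, 3, 8, 2, 5, 1, 4, 6
Rank y: 3, 5, 8, 1, 6, 2, 7, 4
d = rank(x) − rank(y): 4, -2, 0, 1, -1, -1, -3, 2; Σd² = 36
ρ = 1 − 6Σd² / [n(n²−1)] = 1 − 6×36 / (8×63) = 1 − 216/504 ≈ 0.571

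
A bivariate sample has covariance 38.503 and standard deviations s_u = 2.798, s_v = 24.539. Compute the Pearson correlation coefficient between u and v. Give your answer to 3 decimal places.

0.561

r = Cov(u,v) / (s_u · s_v) = 38.503 / (2.798 × 24.539)
  = 38.503 / 68.6601 ≈ 0.561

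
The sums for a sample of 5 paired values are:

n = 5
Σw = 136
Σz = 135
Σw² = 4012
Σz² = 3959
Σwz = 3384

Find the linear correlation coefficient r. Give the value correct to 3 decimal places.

-0.919

r = (nΣwz − ΣwΣz) / √[(nΣw² − (Σw)²)(nΣz² − (Σz)²)]
Numerator: 5×3384 − 136×135 = -1440
Denominator: √[(20060 − 18496)(19795 − 18225)] = √[1564 × 1570] = 1566.9971
r = -1440 / 1566.9971 ≈ -0.919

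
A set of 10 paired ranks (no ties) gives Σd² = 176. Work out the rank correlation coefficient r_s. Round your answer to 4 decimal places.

-0.0667

ρ = 1 − 6Σd² / [n(n²−1)] = 1 − 6×176 / (10×99)
  = 1 − 1056/990 = 1 − 1.06667 ≈ -0.0667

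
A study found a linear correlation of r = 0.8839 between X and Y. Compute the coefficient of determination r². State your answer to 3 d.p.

r² = (0.8839)² = 0.781

0.781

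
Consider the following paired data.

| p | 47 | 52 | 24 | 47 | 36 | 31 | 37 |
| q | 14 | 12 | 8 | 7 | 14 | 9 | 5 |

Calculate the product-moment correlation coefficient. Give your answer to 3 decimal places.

n = 7, Σp = 274, Σq = 69, Σp² = 11324, Σq² = 755, Σpq = 2771
nΣpq − ΣpΣq = 19397 − 18906 = 491
nΣp² − (Σp)² = 79268 − 75076 = 4192; nΣq² − (Σq)² = 5285 − 4761 = 524
r = 491 / √(4192 × 524) = 491 / 1482.0958 ≈ 0.331

0.331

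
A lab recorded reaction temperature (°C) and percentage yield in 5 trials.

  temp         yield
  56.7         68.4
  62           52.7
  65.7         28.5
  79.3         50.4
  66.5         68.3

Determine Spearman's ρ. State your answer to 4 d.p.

-0.5000

Rank temp: 1, 2, 3, 5, 4
Rank yield: 5, 3, 1, 2, 4
d = rank(temp) − rank(yield): -4, -1, 2, 3, 0; Σd² = 30
ρ = 1 − 6Σd² / [n(n²−1)] = 1 − 6×30 / (5×24) = 1 − 180/120 ≈ -0.5000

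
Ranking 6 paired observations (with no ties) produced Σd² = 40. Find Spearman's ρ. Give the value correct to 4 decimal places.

-0.1429

ρ = 1 − 6Σd² / [n(n²−1)] = 1 − 6×40 / (6×35)
  = 1 − 240/210 = 1 − 1.14286 ≈ -0.1429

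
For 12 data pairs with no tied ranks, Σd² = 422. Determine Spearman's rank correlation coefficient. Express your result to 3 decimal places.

ρ = 1 − 6Σd² / [n(n²−1)] = 1 − 6×422 / (12×143)
  = 1 − 2532/1716 = 1 − 1.4755 ≈ -0.476

-0.476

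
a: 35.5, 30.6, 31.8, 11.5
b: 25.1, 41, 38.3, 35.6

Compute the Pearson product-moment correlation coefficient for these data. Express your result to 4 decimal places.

-0.2491

n = 4, Σa = 109.4, Σb = 140, Σa² = 3340.1, Σb² = 5045.26, Σab = 3772.99
nΣab − ΣaΣb = 15091.96 − 15316 = -224.04
nΣa² − (Σa)² = 13360.4 − 11968.36 = 1392.04; nΣb² − (Σb)² = 20181.04 − 19600 = 581.04
r = -224.04 / √(1392.04 × 581.04) = -224.04 / 899.3503 ≈ -0.2491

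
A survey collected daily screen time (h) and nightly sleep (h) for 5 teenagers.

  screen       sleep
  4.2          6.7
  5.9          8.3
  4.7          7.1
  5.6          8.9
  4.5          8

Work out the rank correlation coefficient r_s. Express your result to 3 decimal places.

0.800

Rank screen: 1, 5, 3, 4, 2
Rank sleep: 1, 4, 2, 5, 3
d = rank(screen) − rank(sleep): 0, 1, 1, -1, -1; Σd² = 4
ρ = 1 − 6Σd² / [n(n²−1)] = 1 − 6×4 / (5×24) = 1 − 24/120 ≈ 0.800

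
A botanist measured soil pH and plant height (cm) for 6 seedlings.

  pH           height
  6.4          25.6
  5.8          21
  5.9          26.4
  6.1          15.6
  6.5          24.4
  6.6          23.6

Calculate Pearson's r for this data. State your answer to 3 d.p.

n = 6, Σx = 37.3, Σy = 136.6, Σx² = 232.43, Σy² = 3189, Σxy = 850.92
nΣxy − ΣxΣy = 5105.52 − 5095.18 = 10.34
nΣx² − (Σx)² = 1394.58 − 1391.29 = 3.29; nΣy² − (Σy)² = 19134 − 18659.56 = 474.44
r = 10.34 / √(3.29 × 474.44) = 10.34 / 39.5083 ≈ 0.262

0.262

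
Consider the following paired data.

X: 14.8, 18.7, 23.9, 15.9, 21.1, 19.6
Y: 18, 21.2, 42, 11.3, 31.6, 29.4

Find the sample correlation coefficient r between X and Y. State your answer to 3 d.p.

0.941

n = 6, ΣX = 114, ΣY = 153.5, ΣX² = 2222.12, ΣY² = 4528.05, ΣXY = 3089.31
nΣXY − ΣXΣY = 18535.86 − 17499 = 1036.86
nΣX² − (ΣX)² = 13332.72 − 12996 = 336.72; nΣY² − (ΣY)² = 27168.3 − 23562.25 = 3606.05
r = 1036.86 / √(336.72 × 3606.05) = 1036.86 / 1101.9207 ≈ 0.941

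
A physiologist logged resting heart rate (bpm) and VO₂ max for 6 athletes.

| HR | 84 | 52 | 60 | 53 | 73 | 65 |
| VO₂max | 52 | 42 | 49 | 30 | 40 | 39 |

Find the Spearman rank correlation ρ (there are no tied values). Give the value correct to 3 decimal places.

0.371

Rank HR: 6, 1, 3, 2, 5, 4
Rank VO₂max: 6, 4, 5, 1, 3, 2
d = rank(HR) − rank(VO₂max): 0, -3, -2, 1, 2, 2; Σd² = 22
ρ = 1 − 6Σd² / [n(n²−1)] = 1 − 6×22 / (6×35) = 1 − 132/210 ≈ 0.371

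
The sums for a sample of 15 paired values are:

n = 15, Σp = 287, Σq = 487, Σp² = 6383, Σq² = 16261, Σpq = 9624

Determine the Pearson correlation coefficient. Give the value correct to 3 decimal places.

0.483

r = (nΣpq − ΣpΣq) / √[(nΣp² − (Σp)²)(nΣq² − (Σq)²)]
Numerator: 15×9624 − 287×487 = 4591
Denominator: √[(95745 − 82369)(243915 − 237169)] = √[13376 × 6746] = 9499.1840
r = 4591 / 9499.1840 ≈ 0.483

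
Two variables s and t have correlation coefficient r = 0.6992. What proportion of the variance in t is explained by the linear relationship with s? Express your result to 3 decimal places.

0.489

r² = (0.6992)² = 0.489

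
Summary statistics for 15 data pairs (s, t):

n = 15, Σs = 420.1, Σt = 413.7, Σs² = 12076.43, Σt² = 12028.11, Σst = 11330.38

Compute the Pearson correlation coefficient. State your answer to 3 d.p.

r = (nΣst − ΣsΣt) / √[(nΣs² − (Σs)²)(nΣt² − (Σt)²)]
Numerator: 15×11330.38 − 420.1×413.7 = -3839.67
Denominator: √[(181146.45 − 176484.01)(180421.65 − 171147.69)] = √[4662.44 × 9273.96] = 6575.6583
r = -3839.67 / 6575.6583 ≈ -0.584

-0.584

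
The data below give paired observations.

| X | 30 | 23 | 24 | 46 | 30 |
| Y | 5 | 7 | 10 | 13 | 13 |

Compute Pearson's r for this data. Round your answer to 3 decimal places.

0.533

n = 5, ΣX = 153, ΣY = 48, ΣX² = 5021, ΣY² = 512, ΣXY = 1539
nΣXY − ΣXΣY = 7695 − 7344 = 351
nΣX² − (ΣX)² = 25105 − 23409 = 1696; nΣY² − (ΣY)² = 2560 − 2304 = 256
r = 351 / √(1696 × 256) = 351 / 658.9203 ≈ 0.533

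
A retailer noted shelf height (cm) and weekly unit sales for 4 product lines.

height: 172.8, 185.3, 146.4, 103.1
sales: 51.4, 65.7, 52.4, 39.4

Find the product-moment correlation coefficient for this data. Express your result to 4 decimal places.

0.9022

n = 4, Σx = 607.6, Σy = 208.9, Σx² = 96258.5, Σy² = 11256.57, Σxy = 32789.63
nΣxy − ΣxΣy = 131158.52 − 126927.64 = 4230.88
nΣx² − (Σx)² = 385034 − 369177.76 = 15856.24; nΣy² − (Σy)² = 45026.28 − 43639.21 = 1387.07
r = 4230.88 / √(15856.24 × 1387.07) = 4230.88 / 4689.7457 ≈ 0.9022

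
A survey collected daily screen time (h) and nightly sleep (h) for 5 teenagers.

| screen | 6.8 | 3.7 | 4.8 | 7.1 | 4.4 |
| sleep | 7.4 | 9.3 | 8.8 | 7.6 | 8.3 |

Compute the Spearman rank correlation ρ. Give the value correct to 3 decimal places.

-0.800

Rank screen: 4, 1, 3, 5, 2
Rank sleep: 1, 5, 4, 2, 3
d = rank(screen) − rank(sleep): 3, -4, -1, 3, -1; Σd² = 36
ρ = 1 − 6Σd² / [n(n²−1)] = 1 − 6×36 / (5×24) = 1 − 216/120 ≈ -0.800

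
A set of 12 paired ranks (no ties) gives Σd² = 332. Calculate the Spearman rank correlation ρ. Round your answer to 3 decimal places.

ρ = 1 − 6Σd² / [n(n²−1)] = 1 − 6×332 / (12×143)
  = 1 − 1992/1716 = 1 − 1.1608 ≈ -0.161

-0.161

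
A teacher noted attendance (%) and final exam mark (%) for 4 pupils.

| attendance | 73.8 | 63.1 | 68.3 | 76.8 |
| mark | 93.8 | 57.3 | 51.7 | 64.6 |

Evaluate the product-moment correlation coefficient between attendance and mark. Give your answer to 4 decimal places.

0.5250

n = 4, Σx = 282, Σy = 267.4, Σx² = 19991.18, Σy² = 18927.78, Σxy = 19030.46
nΣxy − ΣxΣy = 76121.84 − 75406.8 = 715.04
nΣx² − (Σx)² = 79964.72 − 79524 = 440.72; nΣy² − (Σy)² = 75711.12 − 71502.76 = 4208.36
r = 715.04 / √(440.72 × 4208.36) = 715.04 / 1361.8768 ≈ 0.5250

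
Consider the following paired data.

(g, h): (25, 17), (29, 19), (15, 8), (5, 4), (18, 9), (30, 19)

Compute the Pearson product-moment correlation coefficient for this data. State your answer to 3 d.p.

n = 6, Σg = 122, Σh = 76, Σg² = 2940, Σh² = 1172, Σgh = 1848
nΣgh − ΣgΣh = 11088 − 9272 = 1816
nΣg² − (Σg)² = 17640 − 14884 = 2756; nΣh² − (Σh)² = 7032 − 5776 = 1256
r = 1816 / √(2756 × 1256) = 1816 / 1860.5204 ≈ 0.976

0.976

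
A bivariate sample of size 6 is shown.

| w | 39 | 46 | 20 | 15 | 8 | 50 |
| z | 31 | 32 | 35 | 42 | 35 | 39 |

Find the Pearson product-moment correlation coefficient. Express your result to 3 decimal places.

-0.293

n = 6, Σw = 178, Σz = 214, Σw² = 6826, Σz² = 7720, Σwz = 6241
nΣwz − ΣwΣz = 37446 − 38092 = -646
nΣw² − (Σw)² = 40956 − 31684 = 9272; nΣz² − (Σz)² = 46320 − 45796 = 524
r = -646 / √(9272 × 524) = -646 / 2204.2069 ≈ -0.293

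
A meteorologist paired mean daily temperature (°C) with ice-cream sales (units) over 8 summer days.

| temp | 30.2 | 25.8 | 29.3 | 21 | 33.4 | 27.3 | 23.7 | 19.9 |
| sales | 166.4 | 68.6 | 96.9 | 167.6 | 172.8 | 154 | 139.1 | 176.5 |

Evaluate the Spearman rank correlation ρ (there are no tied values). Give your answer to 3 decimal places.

-0.143

Rank temp: 7, 4, 6, 2, 8, 5, 3, 1
Rank sales: 5, 1, 2, 6, 7, 4, 3, 8
d = rank(temp) − rank(sales): 2, 3, 4, -4, 1, 1, 0, -7; Σd² = 96
ρ = 1 − 6Σd² / [n(n²−1)] = 1 − 6×96 / (8×63) = 1 − 576/504 ≈ -0.143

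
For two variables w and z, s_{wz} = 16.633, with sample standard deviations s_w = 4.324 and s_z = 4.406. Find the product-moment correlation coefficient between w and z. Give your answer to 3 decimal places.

r = Cov(w,z) / (s_w · s_z) = 16.633 / (4.324 × 4.406)
  = 16.633 / 19.0515 ≈ 0.873

0.873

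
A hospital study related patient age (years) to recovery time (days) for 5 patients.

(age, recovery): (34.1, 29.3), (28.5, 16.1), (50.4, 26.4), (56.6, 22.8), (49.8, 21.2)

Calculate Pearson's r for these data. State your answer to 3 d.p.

0.221

n = 5, Σx = 219.4, Σy = 115.8, Σx² = 10198.82, Σy² = 2783.94, Σxy = 5134.78
nΣxy − ΣxΣy = 25673.9 − 25406.52 = 267.38
nΣx² − (Σx)² = 50994.1 − 48136.36 = 2857.74; nΣy² − (Σy)² = 13919.7 − 13409.64 = 510.06
r = 267.38 / √(2857.74 × 510.06) = 267.38 / 1207.3189 ≈ 0.221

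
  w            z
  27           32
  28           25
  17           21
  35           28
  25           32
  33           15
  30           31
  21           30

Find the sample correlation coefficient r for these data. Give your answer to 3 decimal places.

n = 8, Σw = 216, Σz = 214, Σw² = 6082, Σz² = 5984, Σwz = 5756
nΣwz − ΣwΣz = 46048 − 46224 = -176
nΣw² − (Σw)² = 48656 − 46656 = 2000; nΣz² − (Σz)² = 47872 − 45796 = 2076
r = -176 / √(2000 × 2076) = -176 / 2037.6457 ≈ -0.086

-0.086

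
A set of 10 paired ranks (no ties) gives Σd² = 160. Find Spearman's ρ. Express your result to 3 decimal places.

0.030

ρ = 1 − 6Σd² / [n(n²−1)] = 1 − 6×160 / (10×99)
  = 1 − 960/990 = 1 − 0.9697 ≈ 0.030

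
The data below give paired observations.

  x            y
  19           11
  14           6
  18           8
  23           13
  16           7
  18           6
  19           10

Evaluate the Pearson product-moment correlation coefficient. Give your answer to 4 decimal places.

n = 7, Σx = 127, Σy = 61, Σx² = 2351, Σy² = 575, Σxy = 1146
nΣxy − ΣxΣy = 8022 − 7747 = 275
nΣx² − (Σx)² = 16457 − 16129 = 328; nΣy² − (Σy)² = 4025 − 3721 = 304
r = 275 / √(328 × 304) = 275 / 315.7721 ≈ 0.8709

0.8709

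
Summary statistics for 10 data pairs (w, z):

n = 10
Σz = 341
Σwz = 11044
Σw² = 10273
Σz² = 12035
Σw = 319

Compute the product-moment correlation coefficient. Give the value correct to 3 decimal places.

0.836

r = (nΣwz − ΣwΣz) / √[(nΣw² − (Σw)²)(nΣz² − (Σz)²)]
Numerator: 10×11044 − 319×341 = 1661
Denominator: √[(102730 − 101761)(120350 − 116281)] = √[969 × 4069] = 1985.6639
r = 1661 / 1985.6639 ≈ 0.836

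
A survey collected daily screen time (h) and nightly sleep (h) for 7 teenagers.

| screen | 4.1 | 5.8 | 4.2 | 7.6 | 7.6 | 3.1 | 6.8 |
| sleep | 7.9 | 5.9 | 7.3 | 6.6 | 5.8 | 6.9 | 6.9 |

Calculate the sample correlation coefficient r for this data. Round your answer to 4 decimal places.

-0.6222

n = 7, Σx = 39.2, Σy = 47.3, Σx² = 239.46, Σy² = 322.93, Σxy = 259.82
nΣxy − ΣxΣy = 1818.74 − 1854.16 = -35.42
nΣx² − (Σx)² = 1676.22 − 1536.64 = 139.58; nΣy² − (Σy)² = 2260.51 − 2237.29 = 23.22
r = -35.42 / √(139.58 × 23.22) = -35.42 / 56.9302 ≈ -0.6222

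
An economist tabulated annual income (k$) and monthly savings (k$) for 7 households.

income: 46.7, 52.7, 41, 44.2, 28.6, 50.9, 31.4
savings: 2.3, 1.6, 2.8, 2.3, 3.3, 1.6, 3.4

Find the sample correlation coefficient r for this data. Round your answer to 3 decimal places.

n = 7, Σx = 295.5, Σy = 17.3, Σx² = 12987.55, Σy² = 45.99, Σxy = 690.77
nΣxy − ΣxΣy = 4835.39 − 5112.15 = -276.76
nΣx² − (Σx)² = 90912.85 − 87320.25 = 3592.6; nΣy² − (Σy)² = 321.93 − 299.29 = 22.64
r = -276.76 / √(3592.6 × 22.64) = -276.76 / 285.1955 ≈ -0.970

-0.970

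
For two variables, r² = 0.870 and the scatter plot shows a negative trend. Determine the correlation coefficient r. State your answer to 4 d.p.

|r| = √0.870 = 0.9327
The association is negative, so r = −0.9327.

-0.9327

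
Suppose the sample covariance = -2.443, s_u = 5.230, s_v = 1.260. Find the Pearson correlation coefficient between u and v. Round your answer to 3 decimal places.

-0.371

r = Cov(u,v) / (s_u · s_v) = -2.443 / (5.230 × 1.260)
  = -2.443 / 6.5898 ≈ -0.371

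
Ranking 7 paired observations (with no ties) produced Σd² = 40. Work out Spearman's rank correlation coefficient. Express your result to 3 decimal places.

0.286

ρ = 1 − 6Σd² / [n(n²−1)] = 1 − 6×40 / (7×48)
  = 1 − 240/336 = 1 − 0.7143 ≈ 0.286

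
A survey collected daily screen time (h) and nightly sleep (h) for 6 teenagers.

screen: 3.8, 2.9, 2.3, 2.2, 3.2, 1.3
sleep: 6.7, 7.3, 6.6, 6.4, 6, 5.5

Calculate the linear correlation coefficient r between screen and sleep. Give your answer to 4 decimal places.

0.5543

n = 6, Σx = 15.7, Σy = 38.5, Σx² = 44.91, Σy² = 248.95, Σxy = 102.24
nΣxy − ΣxΣy = 613.44 − 604.45 = 8.99
nΣx² − (Σx)² = 269.46 − 246.49 = 22.97; nΣy² − (Σy)² = 1493.7 − 1482.25 = 11.45
r = 8.99 / √(22.97 × 11.45) = 8.99 / 16.2175 ≈ 0.5543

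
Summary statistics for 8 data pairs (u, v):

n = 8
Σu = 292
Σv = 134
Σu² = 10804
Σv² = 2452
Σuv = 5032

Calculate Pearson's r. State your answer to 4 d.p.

0.8101

r = (nΣuv − ΣuΣv) / √[(nΣu² − (Σu)²)(nΣv² − (Σv)²)]
Numerator: 8×5032 − 292×134 = 1128
Denominator: √[(86432 − 85264)(19616 − 17956)] = √[1168 × 1660] = 1392.4367
r = 1128 / 1392.4367 ≈ 0.8101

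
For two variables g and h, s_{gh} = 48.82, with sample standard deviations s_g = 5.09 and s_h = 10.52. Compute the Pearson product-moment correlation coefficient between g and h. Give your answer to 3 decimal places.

r = Cov(g,h) / (s_g · s_h) = 48.82 / (5.09 × 10.52)
  = 48.82 / 53.5468 ≈ 0.912

0.912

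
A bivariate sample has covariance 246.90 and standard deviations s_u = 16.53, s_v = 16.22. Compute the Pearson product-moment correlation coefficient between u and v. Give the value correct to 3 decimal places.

0.921

r = Cov(u,v) / (s_u · s_v) = 246.90 / (16.53 × 16.22)
  = 246.90 / 268.1166 ≈ 0.921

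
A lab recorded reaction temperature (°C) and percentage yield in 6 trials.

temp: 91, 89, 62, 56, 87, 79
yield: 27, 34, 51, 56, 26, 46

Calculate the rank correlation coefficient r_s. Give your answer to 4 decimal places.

Rank temp: 6, 5, 2, 1, 4, 3
Rank yield: 2, 3, 5, 6, 1, 4
d = rank(temp) − rank(yield): 4, 2, -3, -5, 3, -1; Σd² = 64
ρ = 1 − 6Σd² / [n(n²−1)] = 1 − 6×64 / (6×35) = 1 − 384/210 ≈ -0.8286

-0.8286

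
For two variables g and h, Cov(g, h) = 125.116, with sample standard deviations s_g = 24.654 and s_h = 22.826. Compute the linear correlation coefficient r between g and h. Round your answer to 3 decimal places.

0.222

r = Cov(g,h) / (s_g · s_h) = 125.116 / (24.654 × 22.826)
  = 125.116 / 562.7522 ≈ 0.222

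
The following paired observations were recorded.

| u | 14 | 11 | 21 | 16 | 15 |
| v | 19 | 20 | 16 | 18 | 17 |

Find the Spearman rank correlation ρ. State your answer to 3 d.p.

Rank u: 2, 1, 5, 4, 3
Rank v: 4, 5, 1, 3, 2
d = rank(u) − rank(v): -2, -4, 4, 1, 1; Σd² = 38
ρ = 1 − 6Σd² / [n(n²−1)] = 1 − 6×38 / (5×24) = 1 − 228/120 ≈ -0.900

-0.900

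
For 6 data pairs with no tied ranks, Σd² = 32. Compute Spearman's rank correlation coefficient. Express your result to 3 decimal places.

ρ = 1 − 6Σd² / [n(n²−1)] = 1 − 6×32 / (6×35)
  = 1 − 192/210 = 1 − 0.9143 ≈ 0.086

0.086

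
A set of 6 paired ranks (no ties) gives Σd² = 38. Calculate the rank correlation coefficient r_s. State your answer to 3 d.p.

ρ = 1 − 6Σd² / [n(n²−1)] = 1 − 6×38 / (6×35)
  = 1 − 228/210 = 1 − 1.0857 ≈ -0.086

-0.086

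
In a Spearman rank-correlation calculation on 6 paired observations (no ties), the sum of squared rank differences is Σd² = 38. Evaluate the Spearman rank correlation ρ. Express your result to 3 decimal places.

ρ = 1 − 6Σd² / [n(n²−1)] = 1 − 6×38 / (6×35)
  = 1 − 228/210 = 1 − 1.0857 ≈ -0.086

-0.086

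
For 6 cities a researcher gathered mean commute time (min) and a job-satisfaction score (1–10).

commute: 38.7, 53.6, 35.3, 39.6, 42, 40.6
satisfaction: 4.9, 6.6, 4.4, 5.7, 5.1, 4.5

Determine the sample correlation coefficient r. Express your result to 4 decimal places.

0.8588

n = 6, Σx = 249.8, Σy = 31.2, Σx² = 10597.26, Σy² = 165.68, Σxy = 1321.33
nΣxy − ΣxΣy = 7927.98 − 7793.76 = 134.22
nΣx² − (Σx)² = 63583.56 − 62400.04 = 1183.52; nΣy² − (Σy)² = 994.08 − 973.44 = 20.64
r = 134.22 / √(1183.52 × 20.64) = 134.22 / 156.2941 ≈ 0.8588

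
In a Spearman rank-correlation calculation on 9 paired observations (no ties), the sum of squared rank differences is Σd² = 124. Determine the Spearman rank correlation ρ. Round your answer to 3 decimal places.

ρ = 1 − 6Σd² / [n(n²−1)] = 1 − 6×124 / (9×80)
  = 1 − 744/720 = 1 − 1.0333 ≈ -0.033

-0.033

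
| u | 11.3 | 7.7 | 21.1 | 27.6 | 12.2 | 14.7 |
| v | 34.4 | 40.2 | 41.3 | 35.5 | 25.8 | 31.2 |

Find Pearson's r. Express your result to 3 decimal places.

0.176

n = 6, Σu = 94.6, Σv = 208.4, Σu² = 1758.88, Σv² = 7404.42, Σuv = 3322.89
nΣuv − ΣuΣv = 19937.34 − 19714.64 = 222.7
nΣu² − (Σu)² = 10553.28 − 8949.16 = 1604.12; nΣv² − (Σv)² = 44426.52 − 43430.56 = 995.96
r = 222.7 / √(1604.12 × 995.96) = 222.7 / 1263.9776 ≈ 0.176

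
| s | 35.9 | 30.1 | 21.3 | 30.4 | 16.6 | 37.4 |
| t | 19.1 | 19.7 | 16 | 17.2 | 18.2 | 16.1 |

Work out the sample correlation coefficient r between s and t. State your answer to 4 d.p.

n = 6, Σs = 171.7, Σt = 106.3, Σs² = 5246.99, Σt² = 1895.19, Σst = 3046.6
nΣst − ΣsΣt = 18279.6 − 18251.71 = 27.89
nΣs² − (Σs)² = 31481.94 − 29480.89 = 2001.05; nΣt² − (Σt)² = 11371.14 − 11299.69 = 71.45
r = 27.89 / √(2001.05 × 71.45) = 27.89 / 378.1204 ≈ 0.0738

0.0738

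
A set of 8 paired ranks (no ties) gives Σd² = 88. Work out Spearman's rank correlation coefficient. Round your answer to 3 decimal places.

-0.048

ρ = 1 − 6Σd² / [n(n²−1)] = 1 − 6×88 / (8×63)
  = 1 − 528/504 = 1 − 1.0476 ≈ -0.048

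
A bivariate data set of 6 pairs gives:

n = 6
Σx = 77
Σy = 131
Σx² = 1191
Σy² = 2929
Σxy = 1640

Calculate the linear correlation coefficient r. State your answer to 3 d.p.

r = (nΣxy − ΣxΣy) / √[(nΣx² − (Σx)²)(nΣy² − (Σy)²)]
Numerator: 6×1640 − 77×131 = -247
Denominator: √[(7146 − 5929)(17574 − 17161)] = √[1217 × 413] = 708.9577
r = -247 / 708.9577 ≈ -0.348

-0.348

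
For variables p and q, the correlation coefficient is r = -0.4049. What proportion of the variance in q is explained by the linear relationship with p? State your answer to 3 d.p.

0.164

r² = (-0.4049)² = 0.164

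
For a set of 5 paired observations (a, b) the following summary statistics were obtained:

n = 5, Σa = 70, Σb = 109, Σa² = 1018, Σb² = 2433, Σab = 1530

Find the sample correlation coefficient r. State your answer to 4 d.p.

0.0861

r = (nΣab − ΣaΣb) / √[(nΣa² − (Σa)²)(nΣb² − (Σb)²)]
Numerator: 5×1530 − 70×109 = 20
Denominator: √[(5090 − 4900)(12165 − 11881)] = √[190 × 284] = 232.2929
r = 20 / 232.2929 ≈ 0.0861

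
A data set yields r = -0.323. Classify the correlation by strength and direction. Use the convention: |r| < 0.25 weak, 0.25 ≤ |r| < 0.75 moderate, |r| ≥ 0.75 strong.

r = -0.323 < 0 so the relationship is negative.
|r| = 0.323, which falls in the moderate range.

moderate negative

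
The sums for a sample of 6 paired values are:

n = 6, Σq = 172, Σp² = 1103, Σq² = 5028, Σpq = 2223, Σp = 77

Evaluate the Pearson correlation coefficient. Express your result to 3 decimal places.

0.148

r = (nΣpq − ΣpΣq) / √[(nΣp² − (Σp)²)(nΣq² − (Σq)²)]
Numerator: 6×2223 − 77×172 = 94
Denominator: √[(6618 − 5929)(30168 − 29584)] = √[689 × 584] = 634.3311
r = 94 / 634.3311 ≈ 0.148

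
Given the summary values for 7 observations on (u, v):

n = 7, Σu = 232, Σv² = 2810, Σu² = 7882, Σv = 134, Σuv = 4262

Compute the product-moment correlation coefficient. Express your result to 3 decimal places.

r = (nΣuv − ΣuΣv) / √[(nΣu² − (Σu)²)(nΣv² − (Σv)²)]
Numerator: 7×4262 − 232×134 = -1254
Denominator: √[(55174 − 53824)(19670 − 17956)] = √[1350 × 1714] = 1521.1509
r = -1254 / 1521.1509 ≈ -0.824

-0.824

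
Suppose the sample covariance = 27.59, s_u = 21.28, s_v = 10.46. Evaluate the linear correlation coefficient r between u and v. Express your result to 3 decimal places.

0.124

r = Cov(u,v) / (s_u · s_v) = 27.59 / (21.28 × 10.46)
  = 27.59 / 222.5888 ≈ 0.124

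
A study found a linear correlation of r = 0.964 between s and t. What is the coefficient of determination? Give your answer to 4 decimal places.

r² = (0.964)² = 0.9293

0.9293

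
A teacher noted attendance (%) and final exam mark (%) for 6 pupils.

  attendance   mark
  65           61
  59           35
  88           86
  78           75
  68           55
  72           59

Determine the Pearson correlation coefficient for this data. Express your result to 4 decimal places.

0.9446

n = 6, Σx = 430, Σy = 371, Σx² = 31342, Σy² = 24473, Σxy = 27436
nΣxy − ΣxΣy = 164616 − 159530 = 5086
nΣx² − (Σx)² = 188052 − 184900 = 3152; nΣy² − (Σy)² = 146838 − 137641 = 9197
r = 5086 / √(3152 × 9197) = 5086 / 5384.1382 ≈ 0.9446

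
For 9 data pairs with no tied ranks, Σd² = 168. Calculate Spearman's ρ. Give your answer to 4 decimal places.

-0.4000

ρ = 1 − 6Σd² / [n(n²−1)] = 1 − 6×168 / (9×80)
  = 1 − 1008/720 = 1 − 1.40000 ≈ -0.4000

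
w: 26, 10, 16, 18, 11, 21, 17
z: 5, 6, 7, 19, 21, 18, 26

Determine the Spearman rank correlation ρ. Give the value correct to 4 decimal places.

-0.1786

Rank w: 7, 1, 3, 5, 2, 6, 4
Rank z: 1, 2, 3, 5, 6, 4, 7
d = rank(w) − rank(z): 6, -1, 0, 0, -4, 2, -3; Σd² = 66
ρ = 1 − 6Σd² / [n(n²−1)] = 1 − 6×66 / (7×48) = 1 − 396/336 ≈ -0.1786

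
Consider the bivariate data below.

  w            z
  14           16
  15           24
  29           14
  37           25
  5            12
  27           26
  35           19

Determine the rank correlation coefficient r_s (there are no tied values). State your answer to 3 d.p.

0.500

Rank w: 2, 3, 5, 7, 1, 4, 6
Rank z: 3, 5, 2, 6, 1, 7, 4
d = rank(w) − rank(z): -1, -2, 3, 1, 0, -3, 2; Σd² = 28
ρ = 1 − 6Σd² / [n(n²−1)] = 1 − 6×28 / (7×48) = 1 − 168/336 ≈ 0.500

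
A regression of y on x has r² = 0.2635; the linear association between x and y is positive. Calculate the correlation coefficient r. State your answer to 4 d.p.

|r| = √0.2635 = 0.5133
The association is positive, so r = 0.5133.

0.5133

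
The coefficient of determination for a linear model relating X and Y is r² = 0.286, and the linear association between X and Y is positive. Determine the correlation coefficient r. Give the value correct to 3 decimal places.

|r| = √0.286 = 0.535
The association is positive, so r = 0.535.

0.535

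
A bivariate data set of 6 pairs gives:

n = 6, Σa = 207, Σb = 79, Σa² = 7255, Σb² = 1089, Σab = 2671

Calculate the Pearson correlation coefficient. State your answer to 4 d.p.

-0.7320

r = (nΣab − ΣaΣb) / √[(nΣa² − (Σa)²)(nΣb² − (Σb)²)]
Numerator: 6×2671 − 207×79 = -327
Denominator: √[(43530 − 42849)(6534 − 6241)] = √[681 × 293] = 446.6912
r = -327 / 446.6912 ≈ -0.7320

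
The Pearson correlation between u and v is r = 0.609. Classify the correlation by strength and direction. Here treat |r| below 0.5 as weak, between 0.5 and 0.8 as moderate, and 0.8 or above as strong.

moderate positive

r = 0.609 > 0 so the relationship is positive.
|r| = 0.609, which falls in the moderate range.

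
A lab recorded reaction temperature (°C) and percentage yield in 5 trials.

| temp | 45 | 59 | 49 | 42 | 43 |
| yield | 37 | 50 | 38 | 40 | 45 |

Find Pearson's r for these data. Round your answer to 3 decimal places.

n = 5, Σx = 238, Σy = 210, Σx² = 11520, Σy² = 8938, Σxy = 10092
nΣxy − ΣxΣy = 50460 − 49980 = 480
nΣx² − (Σx)² = 57600 − 56644 = 956; nΣy² − (Σy)² = 44690 − 44100 = 590
r = 480 / √(956 × 590) = 480 / 751.0260 ≈ 0.639

0.639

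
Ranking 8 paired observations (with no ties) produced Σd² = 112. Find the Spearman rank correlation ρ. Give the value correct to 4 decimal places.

-0.3333

ρ = 1 − 6Σd² / [n(n²−1)] = 1 − 6×112 / (8×63)
  = 1 − 672/504 = 1 − 1.33333 ≈ -0.3333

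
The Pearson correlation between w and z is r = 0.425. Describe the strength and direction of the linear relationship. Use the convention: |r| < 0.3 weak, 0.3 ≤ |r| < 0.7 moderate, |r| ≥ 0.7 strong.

r = 0.425 > 0 so the relationship is positive.
|r| = 0.425, which falls in the moderate range.

moderate positive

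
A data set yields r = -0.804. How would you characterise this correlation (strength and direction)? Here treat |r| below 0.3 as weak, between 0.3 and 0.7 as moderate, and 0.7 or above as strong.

r = -0.804 < 0 so the relationship is negative.
|r| = 0.804, which falls in the strong range.

strong negative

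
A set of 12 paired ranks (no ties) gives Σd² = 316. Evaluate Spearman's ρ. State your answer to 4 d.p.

-0.1049

ρ = 1 − 6Σd² / [n(n²−1)] = 1 − 6×316 / (12×143)
  = 1 − 1896/1716 = 1 − 1.10490 ≈ -0.1049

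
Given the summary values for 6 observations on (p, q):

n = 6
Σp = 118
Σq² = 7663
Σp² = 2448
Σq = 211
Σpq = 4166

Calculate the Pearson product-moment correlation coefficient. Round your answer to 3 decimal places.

r = (nΣpq − ΣpΣq) / √[(nΣp² − (Σp)²)(nΣq² − (Σq)²)]
Numerator: 6×4166 − 118×211 = 98
Denominator: √[(14688 − 13924)(45978 − 44521)] = √[764 × 1457] = 1055.0583
r = 98 / 1055.0583 ≈ 0.093

0.093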